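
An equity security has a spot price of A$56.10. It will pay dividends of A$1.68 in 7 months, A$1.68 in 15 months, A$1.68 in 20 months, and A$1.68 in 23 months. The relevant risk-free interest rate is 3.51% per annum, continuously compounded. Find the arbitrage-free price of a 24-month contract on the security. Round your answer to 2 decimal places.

A$53.30

PV(dividends) I = 1.68·e^(−0.0351·7/12) + 1.68·e^(−0.0351·15/12) + 1.68·e^(−0.0351·20/12) + 1.68·e^(−0.0351·23/12)
I = 1.6460 + 1.6079 + 1.5845 + 1.5707 = 6.4091
F = (S − I)·e^(rT) = (56.10 − 6.4091) · e^(0.0351·24/12)
= 49.6909 · e^0.070200 = 49.6909 × 1.072723 = A$53.30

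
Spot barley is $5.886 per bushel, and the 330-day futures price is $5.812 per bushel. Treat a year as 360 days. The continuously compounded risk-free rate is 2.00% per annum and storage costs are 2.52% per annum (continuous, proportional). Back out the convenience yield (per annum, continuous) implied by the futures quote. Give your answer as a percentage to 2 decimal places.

5.90%

F = S·e^((r+u−y)T) ⇒ (r+u−y) = ln(F/S)/T
ln(5.812/5.886) = -0.012652; /T ⇒ -0.013802
y = r + u − ln(F/S)/T = 0.0200 + 0.0252 + 0.013802 = 0.059002
y = 5.90%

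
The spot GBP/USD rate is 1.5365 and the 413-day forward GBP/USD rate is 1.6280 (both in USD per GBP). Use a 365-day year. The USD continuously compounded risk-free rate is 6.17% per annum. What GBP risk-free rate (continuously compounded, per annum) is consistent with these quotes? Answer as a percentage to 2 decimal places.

F = S·e^((r_USD − r_GBP)T) ⇒ r_GBP = r_USD − ln(F/S)/T
ln(1.6280/1.5365) = 0.057845; /(413/365) = 0.051122
r_GBP = 0.0617 − 0.051122 = 0.010578
r_GBP = 1.06%

1.06%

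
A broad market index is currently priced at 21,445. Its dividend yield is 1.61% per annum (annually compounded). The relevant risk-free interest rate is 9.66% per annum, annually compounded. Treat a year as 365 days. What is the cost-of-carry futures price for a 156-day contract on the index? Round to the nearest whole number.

22,155

F = S · (1+r)^T / (1+q)^T
= 21445 × 1.040199 / 1.006850 = 21445 × 1.033122
F = 22,155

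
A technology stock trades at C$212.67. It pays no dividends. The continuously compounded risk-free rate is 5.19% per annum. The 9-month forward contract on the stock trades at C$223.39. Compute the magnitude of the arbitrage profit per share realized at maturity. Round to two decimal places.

C$2.28 per share

Fair forward: F* = S·e^(carry·T), with carry = r = 0.0519
F* = 212.67 · e^(0.0519 × 9/12) = 212.67 · e^0.038925 = 212.67 × 1.039693 = C$221.1115
Market C$223.39 > fair C$221.1115: forward overpriced → cash-and-carry (buy spot, short the forward).
At maturity, profit = |F_mkt − F*| = |223.39 − 221.1115| = C$2.28 per share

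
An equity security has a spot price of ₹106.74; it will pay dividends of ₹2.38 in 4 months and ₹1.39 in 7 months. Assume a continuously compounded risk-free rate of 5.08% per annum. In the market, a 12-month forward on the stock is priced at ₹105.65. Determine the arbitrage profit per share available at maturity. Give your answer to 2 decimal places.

PV(dividends) I = 2.38·e^(−0.0508·4/12) + 1.39·e^(−0.0508·7/12) = 3.6895
Fair forward F* = (S − I)·e^(rT) = (106.74 − 3.6895)·e^0.050800 = 103.0505 × 1.052112 = 108.4207
Market ₹105.65 < fair 108.4207: forward underpriced → reverse cash-and-carry (short the stock, invest proceeds at r, pay the dividends, go long the forward).
Profit at T = |F_mkt − F*| = |105.65 − 108.4207| = ₹2.77 per share

₹2.77 per share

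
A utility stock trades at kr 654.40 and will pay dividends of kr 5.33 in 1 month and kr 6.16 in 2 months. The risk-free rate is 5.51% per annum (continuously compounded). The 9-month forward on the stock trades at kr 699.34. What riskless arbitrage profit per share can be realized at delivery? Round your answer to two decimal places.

PV(dividends) I = 5.33·e^(−0.0551·1/12) + 6.16·e^(−0.0551·2/12) = 11.4093
Fair forward F* = (S − I)·e^(rT) = (654.40 − 11.4093)·e^0.041325 = 642.9907 × 1.042191 = 670.1191
Market kr 699.34 > fair 670.1191: forward overpriced → cash-and-carry (borrow at r, buy the stock and collect the dividends, short the forward).
Profit at T = |F_mkt − F*| = |699.34 − 670.1191| = kr 29.22 per share

kr 29.22 per share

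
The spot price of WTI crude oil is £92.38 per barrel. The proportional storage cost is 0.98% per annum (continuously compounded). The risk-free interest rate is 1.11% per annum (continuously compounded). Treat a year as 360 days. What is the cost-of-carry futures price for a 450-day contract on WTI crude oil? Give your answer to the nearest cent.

£94.83 per barrel

Net carry = r + u − y = 0.0111 + 0.0098 − 0.0000 = 0.0209
F = S·e^((r+u−y)T) = 92.38 · e^(0.0209 × 450/360) = 92.38 · e^0.026125
= 92.38 × 1.026469 = £94.83 per barrel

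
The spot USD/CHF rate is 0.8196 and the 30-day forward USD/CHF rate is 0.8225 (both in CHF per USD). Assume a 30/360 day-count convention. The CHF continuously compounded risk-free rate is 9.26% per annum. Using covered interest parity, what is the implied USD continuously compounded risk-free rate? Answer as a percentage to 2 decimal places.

5.02%

F = S·e^((r_CHF − r_USD)T) ⇒ r_USD = r_CHF − ln(F/S)/T
ln(0.8225/0.8196) = 0.003532; /(30/360) = 0.042384
r_USD = 0.0926 − 0.042384 = 0.050216
r_USD = 5.02%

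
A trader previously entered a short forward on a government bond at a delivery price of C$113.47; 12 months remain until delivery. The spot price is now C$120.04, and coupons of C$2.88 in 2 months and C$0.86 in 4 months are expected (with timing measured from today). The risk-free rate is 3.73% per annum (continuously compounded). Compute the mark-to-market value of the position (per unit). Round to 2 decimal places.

PV(remaining coupons) I = 2.88·e^(−0.0373·2/12) + 0.86·e^(−0.0373·4/12) = 3.7115
Current forward F = (S − I)·e^(rT) = (120.04 − 3.7115)·e^(0.0373·12/12) = 116.3285 × 1.038004 = 120.7494
Value (long) = (F − K)·e^(−rT) = (120.7494 − 113.47) × 0.963387 = 7.0129
Short position value = −(long value) = -C$7.01

-C$7.01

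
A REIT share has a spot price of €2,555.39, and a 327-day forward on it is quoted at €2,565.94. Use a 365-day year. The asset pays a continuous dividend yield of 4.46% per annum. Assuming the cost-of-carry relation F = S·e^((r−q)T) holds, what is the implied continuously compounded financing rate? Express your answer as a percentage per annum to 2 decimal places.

4.92%

From F = S·e^((r−q)T): (r − q) = ln(F/S)/T
ln(2565.94/2555.39) = ln(1.004129) = 0.004120
(r − q) = 0.004120 / (327/365) = 0.004599
r = ln(F/S)/T + q = 0.004599 + 0.0446 = 0.049199
r = 4.92%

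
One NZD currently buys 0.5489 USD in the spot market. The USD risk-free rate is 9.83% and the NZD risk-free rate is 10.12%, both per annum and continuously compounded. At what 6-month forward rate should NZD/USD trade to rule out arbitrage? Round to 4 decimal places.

0.5481

F = S·e^((r_USD − r_NZD)T) = 0.5489 · e^((0.0983 − 0.1012) × 6/12)
= 0.5489 · e^-0.001450 = 0.5489 × 0.998551
F = 0.5481 USD per NZD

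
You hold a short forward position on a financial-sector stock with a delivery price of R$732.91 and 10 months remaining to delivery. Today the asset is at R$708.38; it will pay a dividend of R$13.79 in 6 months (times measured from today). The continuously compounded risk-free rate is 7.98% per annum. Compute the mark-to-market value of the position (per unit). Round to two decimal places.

-R$9.37

PV(remaining dividends) I = 13.79·e^(−0.0798·6/12) = 13.2506
Current forward F = (S − I)·e^(rT) = (708.38 − 13.2506)·e^(0.0798·10/12) = 695.1294 × 1.068761 = 742.9272
Value (long) = (F − K)·e^(−rT) = (742.9272 − 732.91) × 0.935663 = 9.3727
Short position value = −(long value) = -R$9.37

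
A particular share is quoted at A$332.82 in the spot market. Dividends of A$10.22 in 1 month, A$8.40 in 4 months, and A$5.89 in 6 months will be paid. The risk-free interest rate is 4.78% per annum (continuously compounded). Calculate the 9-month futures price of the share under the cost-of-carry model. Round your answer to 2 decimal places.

A$319.89

PV(dividends) I = 10.22·e^(−0.0478·1/12) + 8.40·e^(−0.0478·4/12) + 5.89·e^(−0.0478·6/12)
I = 10.1794 + 8.2672 + 5.7509 = 24.1975
F = (S − I)·e^(rT) = (332.82 − 24.1975) · e^(0.0478·9/12)
= 308.6225 · e^0.035850 = 308.6225 × 1.036500 = A$319.89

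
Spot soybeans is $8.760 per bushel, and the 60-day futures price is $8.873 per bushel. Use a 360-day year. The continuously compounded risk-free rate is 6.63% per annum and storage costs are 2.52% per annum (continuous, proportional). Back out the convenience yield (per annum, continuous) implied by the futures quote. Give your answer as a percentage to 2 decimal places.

F = S·e^((r+u−y)T) ⇒ (r+u−y) = ln(F/S)/T
ln(8.873/8.760) = 0.012817; /T ⇒ 0.076902
y = r + u − ln(F/S)/T = 0.0663 + 0.0252 − 0.076902 = 0.014598
y = 1.46%

1.46%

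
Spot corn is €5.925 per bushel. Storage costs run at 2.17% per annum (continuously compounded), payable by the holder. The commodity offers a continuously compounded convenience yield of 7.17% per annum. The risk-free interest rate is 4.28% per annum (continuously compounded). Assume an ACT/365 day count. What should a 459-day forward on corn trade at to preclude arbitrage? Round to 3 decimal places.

Net carry = r + u − y = 0.0428 + 0.0217 − 0.0717 = -0.0072
F = S·e^((r+u−y)T) = 5.925 · e^(-0.0072 × 459/365) = 5.925 · e^-0.009054
= 5.925 × 0.990987 = €5.872 per bushel

€5.872 per bushel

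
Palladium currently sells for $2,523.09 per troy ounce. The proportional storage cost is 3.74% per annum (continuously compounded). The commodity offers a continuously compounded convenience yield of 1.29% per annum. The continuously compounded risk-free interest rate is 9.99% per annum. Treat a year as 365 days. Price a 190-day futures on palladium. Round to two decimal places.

Net carry = r + u − y = 0.0999 + 0.0374 − 0.0129 = 0.1244
F = S·e^((r+u−y)T) = 2523.09 · e^(0.1244 × 190/365) = 2523.09 · e^0.06475616
= 2523.09 × 1.06689884 = $2,691.88 per troy ounce

$2,691.88 per troy ounce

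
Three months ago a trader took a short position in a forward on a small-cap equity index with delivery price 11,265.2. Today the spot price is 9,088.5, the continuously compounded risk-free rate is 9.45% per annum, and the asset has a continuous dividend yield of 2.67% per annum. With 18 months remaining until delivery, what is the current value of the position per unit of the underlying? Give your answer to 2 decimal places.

Current fair forward for the remaining 18 months: F = S·e^((r − q)·T), (r − q) = 0.0945 − 0.0267 = 0.0678
F = 9088.5 · e^(0.0678 × 18/12) = 9088.5 × 1.10705131 = 10061.4358
Value of long forward = (F − K)·e^(−rT) = (10061.4358 − 11265.2) · e^(−0.0945·18/12)
= -1203.7642 × 0.86783819 = -1044.67
Short position value = −(long value) = 1044.67

1044.67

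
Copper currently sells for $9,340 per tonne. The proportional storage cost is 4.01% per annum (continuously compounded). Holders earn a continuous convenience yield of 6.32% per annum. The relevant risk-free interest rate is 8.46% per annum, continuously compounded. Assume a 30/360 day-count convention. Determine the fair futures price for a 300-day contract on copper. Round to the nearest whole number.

$9,831 per tonne

Net carry = r + u − y = 0.0846 + 0.0401 − 0.0632 = 0.0615
F = S·e^((r+u−y)T) = 9340 · e^(0.0615 × 300/360) = 9340 · e^0.051250
= 9340 × 1.052586 = $9,831 per tonne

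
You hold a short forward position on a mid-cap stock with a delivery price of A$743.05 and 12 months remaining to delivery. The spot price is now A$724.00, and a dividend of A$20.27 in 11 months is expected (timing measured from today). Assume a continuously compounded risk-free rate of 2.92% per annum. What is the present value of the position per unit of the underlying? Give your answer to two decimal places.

A$17.40

PV(remaining dividends) I = 20.27·e^(−0.0292·11/12) = 19.7346
Current forward F = (S − I)·e^(rT) = (724.00 − 19.7346)·e^(0.0292·12/12) = 704.2654 × 1.029630 = 725.1328
Value (long) = (F − K)·e^(−rT) = (725.1328 − 743.05) × 0.971222 = -17.4016
Short position value = −(long value) = A$17.40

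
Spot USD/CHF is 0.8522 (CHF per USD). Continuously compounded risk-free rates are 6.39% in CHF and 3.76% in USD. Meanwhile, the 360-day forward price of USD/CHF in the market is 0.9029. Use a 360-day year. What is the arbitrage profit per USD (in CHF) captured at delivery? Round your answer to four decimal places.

0.0280 per USD (in CHF)

Fair forward: F* = S·e^(carry·T), with carry = (r_CHF − r_USD) = 0.0639 − 0.0376 = 0.0263
F* = 0.8522 · e^(0.0263 × 360/360) = 0.8522 · e^0.026300 = 0.8522 × 1.026649 = 0.8749
Market 0.9029 > fair 0.8749: forward overpriced → cash-and-carry (buy spot, short the forward).
At maturity, profit = |F_mkt − F*| = |0.9029 − 0.8749| = 0.0280 per USD (in CHF)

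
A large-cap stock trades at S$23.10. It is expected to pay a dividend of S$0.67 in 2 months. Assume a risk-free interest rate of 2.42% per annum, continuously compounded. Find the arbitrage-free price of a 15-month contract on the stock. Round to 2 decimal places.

S$23.12

PV(dividends) I = 0.67·e^(−0.0242·2/12)
I = 0.6673
F = (S − I)·e^(rT) = (23.10 − 0.6673) · e^(0.0242·15/12)
= 22.4327 · e^0.030250 = 22.4327 × 1.030712 = S$23.12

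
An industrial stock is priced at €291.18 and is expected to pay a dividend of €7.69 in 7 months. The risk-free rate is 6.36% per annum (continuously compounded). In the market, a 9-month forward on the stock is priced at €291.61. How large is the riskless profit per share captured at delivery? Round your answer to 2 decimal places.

€6.02 per share

PV(dividends) I = 7.69·e^(−0.0636·7/12) = 7.4099
Fair forward F* = (S − I)·e^(rT) = (291.18 − 7.4099)·e^0.047700 = 283.7701 × 1.048856 = 297.6340
Market €291.61 < fair 297.6340: forward underpriced → reverse cash-and-carry (short the stock, invest proceeds at r, pay the dividends, go long the forward).
Profit at T = |F_mkt − F*| = |291.61 − 297.6340| = €6.02 per share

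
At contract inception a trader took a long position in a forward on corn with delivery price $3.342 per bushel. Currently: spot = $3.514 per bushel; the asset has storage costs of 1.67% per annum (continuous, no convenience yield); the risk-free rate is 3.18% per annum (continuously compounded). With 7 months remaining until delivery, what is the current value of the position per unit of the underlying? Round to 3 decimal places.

$0.268 per bushel

Current fair forward for the remaining 7 months: F = S·e^((r + u)·T), (r + u) = 0.0318 + 0.0167 = 0.0485
F = 3.514 · e^(0.0485 × 7/12) = 3.514 × 1.028696 = 3.6148
Value of long forward = (F − K)·e^(−rT) = (3.6148 − 3.342) · e^(−0.0318·7/12)
= 0.2728 × 0.981621 = 0.268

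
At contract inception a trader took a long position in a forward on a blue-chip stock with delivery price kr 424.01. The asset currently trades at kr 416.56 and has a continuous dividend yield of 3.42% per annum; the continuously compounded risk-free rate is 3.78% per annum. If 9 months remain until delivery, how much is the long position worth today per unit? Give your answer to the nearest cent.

Current fair forward for the remaining 9 months: F = S·e^((r − q)·T), (r − q) = 0.0378 − 0.0342 = 0.0036
F = 416.56 · e^(0.0036 × 9/12) = 416.56 × 1.002704 = 417.6864
Value of long forward = (F − K)·e^(−rT) = (417.6864 − 424.01) · e^(−0.0378·9/12)
= -6.3236 × 0.972048 = -6.15

-kr 6.15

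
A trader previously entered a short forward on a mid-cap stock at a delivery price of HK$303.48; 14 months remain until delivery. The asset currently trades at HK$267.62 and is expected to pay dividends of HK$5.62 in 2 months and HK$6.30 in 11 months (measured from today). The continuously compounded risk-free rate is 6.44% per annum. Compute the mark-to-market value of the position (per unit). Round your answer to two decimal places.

HK$25.39

PV(remaining dividends) I = 5.62·e^(−0.0644·2/12) + 6.30·e^(−0.0644·11/12) = 11.4989
Current forward F = (S − I)·e^(rT) = (267.62 − 11.4989)·e^(0.0644·14/12) = 256.1211 × 1.078028 = 276.1057
Value (long) = (F − K)·e^(−rT) = (276.1057 − 303.48) × 0.927620 = -25.3929
Short position value = −(long value) = HK$25.39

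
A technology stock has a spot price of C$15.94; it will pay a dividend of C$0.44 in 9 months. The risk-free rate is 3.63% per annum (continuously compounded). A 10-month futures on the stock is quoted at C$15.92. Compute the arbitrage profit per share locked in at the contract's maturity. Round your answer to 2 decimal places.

C$0.07 per share

PV(dividends) I = 0.44·e^(−0.0363·9/12) = 0.4282
Fair futures F* = (S − I)·e^(rT) = (15.94 − 0.4282)·e^0.030250 = 15.5118 × 1.030712 = 15.9882
Market C$15.92 < fair 15.9882: forward underpriced → reverse cash-and-carry (short the stock, invest proceeds at r, pay the dividends, go long the forward).
Profit at T = |F_mkt − F*| = |15.92 − 15.9882| = C$0.07 per share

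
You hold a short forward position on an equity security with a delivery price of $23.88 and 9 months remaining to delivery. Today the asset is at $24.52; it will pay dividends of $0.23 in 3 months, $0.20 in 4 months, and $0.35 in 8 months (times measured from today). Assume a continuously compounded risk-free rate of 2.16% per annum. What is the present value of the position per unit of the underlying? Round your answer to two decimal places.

PV(remaining dividends) I = 0.23·e^(−0.0216·3/12) + 0.20·e^(−0.0216·4/12) + 0.35·e^(−0.0216·8/12) = 0.7723
Current forward F = (S − I)·e^(rT) = (24.52 − 0.7723)·e^(0.0216·9/12) = 23.7477 × 1.016332 = 24.1355
Value (long) = (F − K)·e^(−rT) = (24.1355 − 23.88) × 0.983931 = 0.2514
Short position value = −(long value) = -$0.25

-$0.25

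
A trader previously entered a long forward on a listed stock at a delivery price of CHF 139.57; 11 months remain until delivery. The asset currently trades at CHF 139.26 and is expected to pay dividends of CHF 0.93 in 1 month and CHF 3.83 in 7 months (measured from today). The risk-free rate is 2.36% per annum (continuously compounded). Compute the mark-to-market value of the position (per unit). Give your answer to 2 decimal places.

-CHF 2.03

PV(remaining dividends) I = 0.93·e^(−0.0236·1/12) + 3.83·e^(−0.0236·7/12) = 4.7058
Current forward F = (S − I)·e^(rT) = (139.26 − 4.7058)·e^(0.0236·11/12) = 134.5542 × 1.021869 = 137.4968
Value (long) = (F − K)·e^(−rT) = (137.4968 − 139.57) × 0.978599 = -2.0288
Value = -CHF 2.03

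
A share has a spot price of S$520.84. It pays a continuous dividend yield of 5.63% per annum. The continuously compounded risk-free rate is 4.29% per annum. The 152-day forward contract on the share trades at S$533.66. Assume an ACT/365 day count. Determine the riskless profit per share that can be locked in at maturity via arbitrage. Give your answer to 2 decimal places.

S$15.72 per share

Fair forward: F* = S·e^(carry·T), with carry = (r − q) = 0.0429 − 0.0563 = -0.0134
F* = 520.84 · e^(-0.0134 × 152/365) = 520.84 · e^-0.005580 = 520.84 × 0.994436 = S$517.9420
Market S$533.66 > fair S$517.9420: forward overpriced → cash-and-carry (buy spot, short the forward).
At maturity, profit = |F_mkt − F*| = |533.66 − 517.9420| = S$15.72 per share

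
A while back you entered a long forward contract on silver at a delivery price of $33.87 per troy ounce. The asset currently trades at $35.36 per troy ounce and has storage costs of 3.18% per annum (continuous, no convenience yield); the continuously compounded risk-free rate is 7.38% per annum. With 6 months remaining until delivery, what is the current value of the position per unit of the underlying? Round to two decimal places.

$3.28 per troy ounce

Current fair forward for the remaining 6 months: F = S·e^((r + u)·T), (r + u) = 0.0738 + 0.0318 = 0.1056
F = 35.36 · e^(0.1056 × 6/12) = 35.36 × 1.054219 = 37.2772
Value of long forward = (F − K)·e^(−rT) = (37.2772 − 33.87) · e^(−0.0738·6/12)
= 3.4072 × 0.963773 = 3.28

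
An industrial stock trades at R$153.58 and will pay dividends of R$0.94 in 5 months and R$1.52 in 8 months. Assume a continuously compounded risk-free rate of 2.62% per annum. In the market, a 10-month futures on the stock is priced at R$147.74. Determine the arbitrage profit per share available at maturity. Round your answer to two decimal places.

PV(dividends) I = 0.94·e^(−0.0262·5/12) + 1.52·e^(−0.0262·8/12) = 2.4235
Fair futures F* = (S − I)·e^(rT) = (153.58 − 2.4235)·e^0.021833 = 151.1565 × 1.022073 = 154.4930
Market R$147.74 < fair 154.4930: forward underpriced → reverse cash-and-carry (short the stock, invest proceeds at r, pay the dividends, go long the forward).
Profit at T = |F_mkt − F*| = |147.74 − 154.4930| = R$6.75 per share

R$6.75 per share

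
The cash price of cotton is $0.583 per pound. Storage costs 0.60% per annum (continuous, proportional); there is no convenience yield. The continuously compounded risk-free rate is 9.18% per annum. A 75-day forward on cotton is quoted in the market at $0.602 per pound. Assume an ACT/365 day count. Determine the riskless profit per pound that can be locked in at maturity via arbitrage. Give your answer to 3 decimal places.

Fair forward: F* = S·e^(carry·T), with carry = (r + u) = 0.0918 + 0.0060 = 0.0978
F* = 0.583 · e^(0.0978 × 75/365) = 0.583 · e^0.020096 = 0.583 × 1.020299 = $0.5948
Market $0.602 > fair $0.5948: forward overpriced → cash-and-carry (buy spot, short the forward).
At maturity, profit = |F_mkt − F*| = |0.602 − 0.5948| = $0.007 per pound

$0.007 per pound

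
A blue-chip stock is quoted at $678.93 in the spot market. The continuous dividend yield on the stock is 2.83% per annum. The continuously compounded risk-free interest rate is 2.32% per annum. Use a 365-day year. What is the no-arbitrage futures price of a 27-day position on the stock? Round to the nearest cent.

F = S·e^((r − q)T) = 678.93 · e^((0.0232 − 0.0283) × 27/365)
= 678.93 · e^-0.000377 = 678.93 × 0.999623
F = $678.67

$678.67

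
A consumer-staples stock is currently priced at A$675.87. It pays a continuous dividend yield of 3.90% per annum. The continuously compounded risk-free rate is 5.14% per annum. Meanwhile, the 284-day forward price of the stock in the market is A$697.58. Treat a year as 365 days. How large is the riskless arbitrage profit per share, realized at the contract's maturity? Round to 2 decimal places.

A$15.16 per share

Fair forward: F* = S·e^(carry·T), with carry = (r − q) = 0.0514 − 0.0390 = 0.0124
F* = 675.87 · e^(0.0124 × 284/365) = 675.87 · e^0.009648 = 675.87 × 1.009695 = A$682.4226
Market A$697.58 > fair A$682.4226: forward overpriced → cash-and-carry (buy spot, short the forward).
At maturity, profit = |F_mkt − F*| = |697.58 − 682.4226| = A$15.16 per share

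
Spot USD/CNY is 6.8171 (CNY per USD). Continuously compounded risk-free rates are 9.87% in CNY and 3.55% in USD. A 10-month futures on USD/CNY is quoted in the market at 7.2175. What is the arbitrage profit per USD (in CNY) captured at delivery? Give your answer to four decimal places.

0.0317 per USD (in CNY)

Fair futures: F* = S·e^(carry·T), with carry = (r_CNY − r_USD) = 0.0987 − 0.0355 = 0.0632
F* = 6.8171 · e^(0.0632 × 10/12) = 6.8171 · e^0.052667 = 6.8171 × 1.054079 = 7.1858
Market 7.2175 > fair 7.1858: forward overpriced → cash-and-carry (buy spot, short the forward).
At maturity, profit = |F_mkt − F*| = |7.2175 − 7.1858| = 0.0317 per USD (in CNY)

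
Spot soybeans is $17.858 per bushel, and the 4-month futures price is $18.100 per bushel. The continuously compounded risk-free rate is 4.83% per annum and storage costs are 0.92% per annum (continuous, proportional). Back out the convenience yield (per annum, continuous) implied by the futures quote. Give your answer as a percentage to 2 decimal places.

F = S·e^((r+u−y)T) ⇒ (r+u−y) = ln(F/S)/T
ln(18.100/17.858) = 0.013460; /T ⇒ 0.040380
y = r + u − ln(F/S)/T = 0.0483 + 0.0092 − 0.040380 = 0.017120
y = 1.71%

1.71%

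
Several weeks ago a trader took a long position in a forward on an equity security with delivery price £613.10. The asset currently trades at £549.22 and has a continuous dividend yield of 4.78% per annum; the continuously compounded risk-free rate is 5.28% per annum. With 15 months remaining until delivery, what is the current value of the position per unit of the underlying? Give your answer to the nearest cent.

Current fair forward for the remaining 15 months: F = S·e^((r − q)·T), (r − q) = 0.0528 − 0.0478 = 0.0050
F = 549.22 · e^(0.0050 × 15/12) = 549.22 × 1.006270 = 552.6636
Value of long forward = (F − K)·e^(−rT) = (552.6636 − 613.10) · e^(−0.0528·15/12)
= -60.4364 × 0.936131 = -56.58

-£56.58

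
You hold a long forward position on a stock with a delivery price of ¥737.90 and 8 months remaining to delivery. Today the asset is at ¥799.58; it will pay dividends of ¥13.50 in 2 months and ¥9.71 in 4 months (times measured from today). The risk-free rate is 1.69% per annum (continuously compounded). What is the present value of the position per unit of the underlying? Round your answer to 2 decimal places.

¥46.83

PV(remaining dividends) I = 13.50·e^(−0.0169·2/12) + 9.71·e^(−0.0169·4/12) = 23.1175
Current forward F = (S − I)·e^(rT) = (799.58 − 23.1175)·e^(0.0169·8/12) = 776.4625 × 1.011330 = 785.2598
Value (long) = (F − K)·e^(−rT) = (785.2598 − 737.90) × 0.988797 = 46.8292
Value = ¥46.83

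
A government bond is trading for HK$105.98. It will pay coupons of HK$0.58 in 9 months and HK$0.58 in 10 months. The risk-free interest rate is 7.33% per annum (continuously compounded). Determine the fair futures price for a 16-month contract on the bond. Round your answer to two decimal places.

PV(coupons) I = 0.58·e^(−0.0733·9/12) + 0.58·e^(−0.0733·10/12)
I = 0.5490 + 0.5456 = 1.0946
F = (S − I)·e^(rT) = (105.98 − 1.0946) · e^(0.0733·16/12)
= 104.8854 · e^0.097733 = 104.8854 × 1.102668 = HK$115.65

HK$115.65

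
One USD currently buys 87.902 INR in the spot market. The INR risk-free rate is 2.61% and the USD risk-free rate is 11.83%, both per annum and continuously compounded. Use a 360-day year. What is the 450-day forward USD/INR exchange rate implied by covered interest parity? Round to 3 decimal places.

78.333

F = S·e^((r_INR − r_USD)T) = 87.902 · e^((0.0261 − 0.1183) × 450/360)
= 87.902 · e^-0.115250 = 87.902 × 0.891143
F = 78.333 INR per USD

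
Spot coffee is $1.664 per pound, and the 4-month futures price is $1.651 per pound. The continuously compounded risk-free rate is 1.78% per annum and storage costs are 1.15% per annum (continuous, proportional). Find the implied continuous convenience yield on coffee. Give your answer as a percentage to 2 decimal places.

F = S·e^((r+u−y)T) ⇒ (r+u−y) = ln(F/S)/T
ln(1.651/1.664) = -0.007843; /T ⇒ -0.023529
y = r + u − ln(F/S)/T = 0.0178 + 0.0115 + 0.023529 = 0.052829
y = 5.28%

5.28%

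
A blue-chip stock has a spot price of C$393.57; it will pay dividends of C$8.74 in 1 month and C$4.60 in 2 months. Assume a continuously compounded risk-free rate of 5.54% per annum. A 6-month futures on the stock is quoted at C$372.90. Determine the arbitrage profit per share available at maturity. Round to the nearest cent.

PV(dividends) I = 8.74·e^(−0.0554·1/12) + 4.60·e^(−0.0554·2/12) = 13.2575
Fair futures F* = (S − I)·e^(rT) = (393.57 − 13.2575)·e^0.027700 = 380.3125 × 1.028087 = 390.9943
Market C$372.90 < fair 390.9943: forward underpriced → reverse cash-and-carry (short the stock, invest proceeds at r, pay the dividends, go long the forward).
Profit at T = |F_mkt − F*| = |372.90 − 390.9943| = C$18.09 per share

C$18.09 per share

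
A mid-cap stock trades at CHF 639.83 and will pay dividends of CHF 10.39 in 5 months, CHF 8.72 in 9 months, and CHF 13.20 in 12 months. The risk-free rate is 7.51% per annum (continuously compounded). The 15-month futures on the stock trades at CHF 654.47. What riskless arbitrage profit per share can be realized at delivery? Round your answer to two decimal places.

CHF 14.77 per share

PV(dividends) I = 10.39·e^(−0.0751·5/12) + 8.72·e^(−0.0751·9/12) + 13.20·e^(−0.0751·12/12) = 30.5573
Fair futures F* = (S − I)·e^(rT) = (639.83 − 30.5573)·e^0.093875 = 609.2727 × 1.098422 = 669.2385
Market CHF 654.47 < fair 669.2385: forward underpriced → reverse cash-and-carry (short the stock, invest proceeds at r, pay the dividends, go long the forward).
Profit at T = |F_mkt − F*| = |654.47 − 669.2385| = CHF 14.77 per share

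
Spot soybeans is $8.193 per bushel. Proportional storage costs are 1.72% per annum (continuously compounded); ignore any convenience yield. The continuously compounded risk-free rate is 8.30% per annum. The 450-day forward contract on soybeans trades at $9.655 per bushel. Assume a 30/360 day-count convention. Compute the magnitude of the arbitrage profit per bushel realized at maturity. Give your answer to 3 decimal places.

Fair forward: F* = S·e^(carry·T), with carry = (r + u) = 0.0830 + 0.0172 = 0.1002
F* = 8.193 · e^(0.1002 × 450/360) = 8.193 · e^0.125250 = 8.193 × 1.133432 = $9.2862
Market $9.655 > fair $9.2862: forward overpriced → cash-and-carry (buy spot, short the forward).
At maturity, profit = |F_mkt − F*| = |9.655 − 9.2862| = $0.369 per bushel

$0.369 per bushel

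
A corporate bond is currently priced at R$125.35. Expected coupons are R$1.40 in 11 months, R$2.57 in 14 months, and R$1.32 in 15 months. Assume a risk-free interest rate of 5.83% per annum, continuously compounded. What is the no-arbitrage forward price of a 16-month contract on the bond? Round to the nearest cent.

PV(coupons) I = 1.40·e^(−0.0583·11/12) + 2.57·e^(−0.0583·14/12) + 1.32·e^(−0.0583·15/12)
I = 1.3271 + 2.4010 + 1.2272 = 4.9553
F = (S − I)·e^(rT) = (125.35 − 4.9553) · e^(0.0583·16/12)
= 120.3947 · e^0.077733 = 120.3947 × 1.080834 = R$130.13

R$130.13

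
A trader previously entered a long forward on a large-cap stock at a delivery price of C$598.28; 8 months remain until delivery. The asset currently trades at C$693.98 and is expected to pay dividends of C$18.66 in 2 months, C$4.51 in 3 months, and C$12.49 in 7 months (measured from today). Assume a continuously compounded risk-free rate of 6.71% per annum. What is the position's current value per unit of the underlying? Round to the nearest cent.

PV(remaining dividends) I = 18.66·e^(−0.0671·2/12) + 4.51·e^(−0.0671·3/12) + 12.49·e^(−0.0671·7/12) = 34.8980
Current forward F = (S − I)·e^(rT) = (693.98 − 34.8980)·e^(0.0671·8/12) = 659.0820 × 1.045749 = 689.2343
Value (long) = (F − K)·e^(−rT) = (689.2343 − 598.28) × 0.956252 = 86.9752
Value = C$86.98

C$86.98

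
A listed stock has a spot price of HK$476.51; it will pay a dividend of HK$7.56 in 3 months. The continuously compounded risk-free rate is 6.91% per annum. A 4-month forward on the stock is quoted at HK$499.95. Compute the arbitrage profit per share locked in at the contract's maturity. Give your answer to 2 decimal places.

PV(dividends) I = 7.56·e^(−0.0691·3/12) = 7.4305
Fair forward F* = (S − I)·e^(rT) = (476.51 − 7.4305)·e^0.023033 = 469.0795 × 1.023300 = 480.0091
Market HK$499.95 > fair 480.0091: forward overpriced → cash-and-carry (borrow at r, buy the stock and collect the dividends, short the forward).
Profit at T = |F_mkt − F*| = |499.95 − 480.0091| = HK$19.94 per share

HK$19.94 per share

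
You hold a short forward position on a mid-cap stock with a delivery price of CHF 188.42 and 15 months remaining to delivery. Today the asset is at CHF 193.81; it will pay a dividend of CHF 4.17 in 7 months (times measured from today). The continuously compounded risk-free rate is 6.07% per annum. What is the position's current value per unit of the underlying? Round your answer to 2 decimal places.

-CHF 15.13

PV(remaining dividends) I = 4.17·e^(−0.0607·7/12) = 4.0249
Current forward F = (S − I)·e^(rT) = (193.81 − 4.0249)·e^(0.0607·15/12) = 189.7851 × 1.078828 = 204.7455
Value (long) = (F − K)·e^(−rT) = (204.7455 − 188.42) × 0.926932 = 15.1326
Short position value = −(long value) = -CHF 15.13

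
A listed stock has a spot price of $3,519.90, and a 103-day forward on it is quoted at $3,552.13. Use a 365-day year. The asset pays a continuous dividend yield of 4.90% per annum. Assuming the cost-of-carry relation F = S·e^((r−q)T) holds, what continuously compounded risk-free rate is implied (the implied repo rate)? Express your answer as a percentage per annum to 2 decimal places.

From F = S·e^((r−q)T): (r − q) = ln(F/S)/T
ln(3552.13/3519.90) = ln(1.009157) = 0.009115
(r − q) = 0.009115 / (103/365) = 0.032301
r = ln(F/S)/T + q = 0.032301 + 0.0490 = 0.081301
r = 8.13%

8.13%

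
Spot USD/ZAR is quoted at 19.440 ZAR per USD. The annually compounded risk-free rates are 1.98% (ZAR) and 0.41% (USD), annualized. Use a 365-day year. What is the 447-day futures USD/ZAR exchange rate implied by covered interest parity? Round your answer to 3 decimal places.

19.813

By covered interest parity, F = S · (1+r_ZAR)^T / (1+r_USD)^T
= 19.440 × 1.024302 / 1.005023 = 19.440 × 1.019183
F = 19.813 ZAR per USD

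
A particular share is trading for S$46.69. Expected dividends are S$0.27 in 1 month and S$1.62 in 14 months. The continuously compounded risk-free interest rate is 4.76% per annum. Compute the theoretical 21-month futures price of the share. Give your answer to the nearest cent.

PV(dividends) I = 0.27·e^(−0.0476·1/12) + 1.62·e^(−0.0476·14/12)
I = 0.2689 + 1.5325 = 1.8014
F = (S − I)·e^(rT) = (46.69 − 1.8014) · e^(0.0476·21/12)
= 44.8886 · e^0.083300 = 44.8886 × 1.086868 = S$48.79

S$48.79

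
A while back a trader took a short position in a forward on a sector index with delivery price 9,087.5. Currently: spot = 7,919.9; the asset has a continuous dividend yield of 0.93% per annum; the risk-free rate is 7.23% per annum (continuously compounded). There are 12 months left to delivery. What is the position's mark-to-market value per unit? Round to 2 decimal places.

Current fair forward for the remaining 12 months: F = S·e^((r − q)·T), (r − q) = 0.0723 − 0.0093 = 0.0630
F = 7919.9 · e^(0.0630 × 12/12) = 7919.9 × 1.06502684 = 8434.9061
Value of long forward = (F − K)·e^(−rT) = (8434.9061 − 9087.5) · e^(−0.0723·12/12)
= -652.5939 × 0.93025178 = -607.08
Short position value = −(long value) = 607.08

607.08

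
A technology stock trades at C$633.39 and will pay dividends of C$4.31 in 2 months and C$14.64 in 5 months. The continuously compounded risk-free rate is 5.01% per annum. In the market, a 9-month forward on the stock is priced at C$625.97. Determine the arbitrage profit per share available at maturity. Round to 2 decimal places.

PV(dividends) I = 4.31·e^(−0.0501·2/12) + 14.64·e^(−0.0501·5/12) = 18.6117
Fair forward F* = (S − I)·e^(rT) = (633.39 − 18.6117)·e^0.037575 = 614.7783 × 1.038290 = 638.3182
Market C$625.97 < fair 638.3182: forward underpriced → reverse cash-and-carry (short the stock, invest proceeds at r, pay the dividends, go long the forward).
Profit at T = |F_mkt − F*| = |625.97 − 638.3182| = C$12.35 per share

C$12.35 per share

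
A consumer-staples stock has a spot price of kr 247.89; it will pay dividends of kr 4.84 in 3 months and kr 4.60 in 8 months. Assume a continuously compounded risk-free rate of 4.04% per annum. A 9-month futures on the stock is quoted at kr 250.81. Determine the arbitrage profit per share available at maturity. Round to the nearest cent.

PV(dividends) I = 4.84·e^(−0.0404·3/12) + 4.60·e^(−0.0404·8/12) = 9.2691
Fair futures F* = (S − I)·e^(rT) = (247.89 − 9.2691)·e^0.030300 = 238.6209 × 1.030764 = 245.9618
Market kr 250.81 > fair 245.9618: forward overpriced → cash-and-carry (borrow at r, buy the stock and collect the dividends, short the forward).
Profit at T = |F_mkt − F*| = |250.81 − 245.9618| = kr 4.85 per share

kr 4.85 per share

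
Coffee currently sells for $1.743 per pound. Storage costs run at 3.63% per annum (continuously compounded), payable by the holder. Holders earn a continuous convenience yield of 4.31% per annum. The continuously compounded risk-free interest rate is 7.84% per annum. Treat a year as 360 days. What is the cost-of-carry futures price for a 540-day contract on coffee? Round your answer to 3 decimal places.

Net carry = r + u − y = 0.0784 + 0.0363 − 0.0431 = 0.0716
F = S·e^((r+u−y)T) = 1.743 · e^(0.0716 × 540/360) = 1.743 · e^0.107400
= 1.743 × 1.113380 = $1.941 per pound

$1.941 per pound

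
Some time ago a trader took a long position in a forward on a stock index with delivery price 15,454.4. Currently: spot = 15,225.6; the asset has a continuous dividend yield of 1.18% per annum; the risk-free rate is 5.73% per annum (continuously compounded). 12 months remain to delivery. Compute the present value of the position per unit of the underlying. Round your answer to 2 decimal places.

Current fair forward for the remaining 12 months: F = S·e^((r − q)·T), (r − q) = 0.0573 − 0.0118 = 0.0455
F = 15225.6 · e^(0.0455 × 12/12) = 15225.6 × 1.04655100 = 15934.3669
Value of long forward = (F − K)·e^(−rT) = (15934.3669 − 15454.4) · e^(−0.0573·12/12)
= 479.9669 × 0.94431073 = 453.24

453.24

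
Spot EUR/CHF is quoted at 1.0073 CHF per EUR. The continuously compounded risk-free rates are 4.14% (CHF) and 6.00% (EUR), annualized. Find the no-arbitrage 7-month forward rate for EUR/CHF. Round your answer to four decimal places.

0.9964

F = S·e^((r_CHF − r_EUR)T) = 1.0073 · e^((0.0414 − 0.0600) × 7/12)
= 1.0073 · e^-0.010850 = 1.0073 × 0.989209
F = 0.9964 CHF per EUR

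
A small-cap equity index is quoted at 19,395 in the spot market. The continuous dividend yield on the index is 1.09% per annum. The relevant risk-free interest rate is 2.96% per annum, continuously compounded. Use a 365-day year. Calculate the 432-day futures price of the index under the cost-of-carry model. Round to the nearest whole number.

F = S·e^((r − q)T) = 19395 · e^((0.0296 − 0.0109) × 432/365)
= 19395 · e^0.022133 = 19395 × 1.022380
F = 19,829

19,829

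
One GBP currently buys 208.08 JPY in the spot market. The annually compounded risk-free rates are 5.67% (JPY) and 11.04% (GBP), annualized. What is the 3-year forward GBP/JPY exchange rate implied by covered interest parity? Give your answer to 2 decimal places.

By covered interest parity, F = S · (1+r_JPY)^T / (1+r_GBP)^T
= 208.08 × 1.179927 / 1.369110 = 208.08 × 0.861820
F = 179.33 JPY per GBP

179.33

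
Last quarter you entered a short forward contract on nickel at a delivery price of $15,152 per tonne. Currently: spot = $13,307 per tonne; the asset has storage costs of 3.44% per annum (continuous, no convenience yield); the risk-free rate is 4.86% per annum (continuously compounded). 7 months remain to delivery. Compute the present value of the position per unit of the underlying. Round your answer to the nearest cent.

Current fair forward for the remaining 7 months: F = S·e^((r + u)·T), (r + u) = 0.0486 + 0.0344 = 0.0830
F = 13307 · e^(0.0830 × 7/12) = 13307 × 1.04960790 = 13967.1323
Value of long forward = (F − K)·e^(−rT) = (13967.1323 − 15152) · e^(−0.0486·7/12)
= -1184.8677 × 0.97204809 = -1151.75
Short position value = −(long value) = $1151.75

$1151.75 per tonne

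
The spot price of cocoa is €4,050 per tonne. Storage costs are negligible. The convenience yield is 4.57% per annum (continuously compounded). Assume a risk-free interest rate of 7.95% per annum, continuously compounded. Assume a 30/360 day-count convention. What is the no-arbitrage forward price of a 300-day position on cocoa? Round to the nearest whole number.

Net carry = r + u − y = 0.0795 + 0.0000 − 0.0457 = 0.0338
F = S·e^((r+u−y)T) = 4050 · e^(0.0338 × 300/360) = 4050 · e^0.028167
= 4050 × 1.028567 = €4,166 per tonne

€4,166 per tonne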